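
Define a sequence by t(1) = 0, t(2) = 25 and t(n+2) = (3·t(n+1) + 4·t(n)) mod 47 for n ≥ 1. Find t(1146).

t(1) = 0,  t(2) = 25,  t(3) = 28,  t(4) = 43,  t(5) = 6,  t(6) = 2,  t(7) = 30,  t(8) = 4,  t(9) = 38,  t(10) = 36,  t(11) = 25,  t(12) = 31,  t(13) = 5,  t(14) = 45,  t(15) = 14,  t(16) = 34,  t(17) = 17,  t(18) = 46,  t(19) = 18,  t(20) = 3,  t(21) = 34,  t(22) = 20,  t(23) = 8,  t(24) = 10,  t(25) = 15,  t(26) = 38,  t(27) = 33,  t(28) = 16,  t(29) = 39,  t(30) = 40,  t(31) = 41,  t(32) = 1,  t(33) = 26,  t(34) = 35,  t(35) = 21,  t(36) = 15,  t(37) = 35,  t(38) = 24,  t(39) = 24,  t(40) = 27,  t(41) = 36,  t(42) = 28,  t(43) = 40,  t(44) = 44,  t(45) = 10,  t(46) = 18,  t(47) = 0,  t(48) = 25.
The sequence repeats with period 46.
So t(1146) = t(1 + ((1146-1) mod 46)) = t(42) = 28.

28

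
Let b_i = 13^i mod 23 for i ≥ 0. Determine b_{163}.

3

Listing terms: b_0 = 1; b_1 = 13; b_2 = 8; b_3 = 12; b_4 = 18; b_5 = 4; b_6 = 6; b_7 = 9; b_8 = 2; b_9 = 3; b_{10} = 16; b_{11} = 1.
The sequence repeats with period 11.
So b_{163} = b_{0 + ((163-0) mod 11)} = b_9 = 3.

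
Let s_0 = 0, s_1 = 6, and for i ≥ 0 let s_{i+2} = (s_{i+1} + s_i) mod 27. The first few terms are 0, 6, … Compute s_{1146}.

6

Listing terms: s_0 = 0,  s_1 = 6,  s_2 = 6,  s_3 = 12,  s_4 = 18,  s_5 = 3,  s_6 = 21,  s_7 = 24,  s_8 = 18,  s_9 = 15,  s_{10} = 6,  s_{11} = 21,  s_{12} = 0,  s_{13} = 21,  s_{14} = 21,  s_{15} = 15,  s_{16} = 9,  s_{17} = 24,  s_{18} = 6,  s_{19} = 3,  s_{20} = 9,  s_{21} = 12,  s_{22} = 21,  s_{23} = 6,  s_{24} = 0,  s_{25} = 6.
The sequence repeats with period 24.
So s_{1146} = s_{0 + ((1146-0) mod 24)} = s_{18} = 6.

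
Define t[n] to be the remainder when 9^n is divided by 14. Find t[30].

1

Computing terms: t[1] = 9; t[2] = 11; t[3] = 1; t[4] = 9.
Since t[4] = t[1] = 9, the sequence is periodic with period 3.
So t[30] = t[1 + ((30-1) mod 3)] = t[3] = 1.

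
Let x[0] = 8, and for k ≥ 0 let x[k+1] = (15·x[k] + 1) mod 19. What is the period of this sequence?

18

We have x[0] = 8, x[1] = 7, x[2] = 11, x[3] = 14, x[4] = 2, x[5] = 12, x[6] = 10, x[7] = 18, x[8] = 5, x[9] = 0, x[10] = 1, x[11] = 16, x[12] = 13, x[13] = 6, x[14] = 15, x[15] = 17, x[16] = 9, x[17] = 3, x[18] = 8.
The sequence repeats with period 18.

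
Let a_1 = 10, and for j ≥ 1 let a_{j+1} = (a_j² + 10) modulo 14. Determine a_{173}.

12

Computing terms: a_1 = 10; a_2 = 12; a_3 = 0; a_4 = 10.
Since a_4 = a_1 = 10, the sequence is periodic with period 3.
(173 - 1) mod 3 = 1, so a_{173} = a_2 = 12.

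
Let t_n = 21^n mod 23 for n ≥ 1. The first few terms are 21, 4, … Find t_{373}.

11

We have t_1 = 21, t_2 = 4, t_3 = 15, t_4 = 16, t_5 = 14, t_6 = 18, t_7 = 10, t_8 = 3, t_9 = 17, t_{10} = 12, t_{11} = 22, t_{12} = 2, t_{13} = 19, t_{14} = 8, t_{15} = 7, t_{16} = 9, t_{17} = 5, t_{18} = 13, t_{19} = 20, t_{20} = 6, t_{21} = 11, t_{22} = 1, t_{23} = 21.
Since t_{23} = t_1 = 21, the sequence is periodic with period 22.
So t_{373} = t_{1 + ((373-1) mod 22)} = t_{21} = 11.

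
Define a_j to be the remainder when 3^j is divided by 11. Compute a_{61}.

Listing terms: a_1 = 3; a_2 = 9; a_3 = 5; a_4 = 4; a_5 = 1; a_6 = 3.
Since a_6 = a_1 = 3, the sequence is periodic with period 5.
(61 - 1) mod 5 = 0, so a_{61} = a_1 = 3.

3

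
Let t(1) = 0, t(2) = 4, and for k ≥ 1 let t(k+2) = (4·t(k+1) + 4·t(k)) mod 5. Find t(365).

We have t(1) = 0,  t(2) = 4,  t(3) = 1,  t(4) = 0,  t(5) = 4.
Since (t(4), t(5)) = (t(1), t(2)) = (0, 4) (two consecutive terms determine the rest), the sequence is periodic with period 3.
So t(365) = t(1 + ((365-1) mod 3)) = t(2) = 4.

4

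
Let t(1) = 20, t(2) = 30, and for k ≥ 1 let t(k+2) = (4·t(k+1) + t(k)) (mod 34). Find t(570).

t(1) = 20,  t(2) = 30,  t(3) = 4,  t(4) = 12,  t(5) = 18,  t(6) = 16,  t(7) = 14,  t(8) = 4,  t(9) = 30,  t(10) = 22,  t(11) = 16,  t(12) = 18,  t(13) = 20,  t(14) = 30.
Since (t(13), t(14)) = (t(1), t(2)) = (20, 30) (two consecutive terms determine the rest), the sequence is periodic with period 12.
(570 - 1) mod 12 = 5, so t(570) = t(6) = 16.

16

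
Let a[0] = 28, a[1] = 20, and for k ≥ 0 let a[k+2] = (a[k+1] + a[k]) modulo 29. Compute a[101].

Computing terms: a[0] = 28,  a[1] = 20,  a[2] = 19,  a[3] = 10,  a[4] = 0,  a[5] = 10,  a[6] = 10,  a[7] = 20,  a[8] = 1,  a[9] = 21,  a[10] = 22,  a[11] = 14,  a[12] = 7,  a[13] = 21,  a[14] = 28,  a[15] = 20.
The sequence repeats with period 14.
So a[101] = a[0 + ((101-0) mod 14)] = a[3] = 10.

10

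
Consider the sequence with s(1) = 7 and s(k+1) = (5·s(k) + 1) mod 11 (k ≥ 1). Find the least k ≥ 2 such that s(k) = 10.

s(1) = 7; s(2) = 3; s(3) = 5; s(4) = 4; s(5) = 10; s(6) = 7.
The sequence repeats with period 5.
The value 10 first appears (with k ≥ 2) at s(5).

5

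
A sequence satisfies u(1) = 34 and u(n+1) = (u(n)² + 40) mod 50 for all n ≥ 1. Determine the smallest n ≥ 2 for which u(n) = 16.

Listing terms: u(1) = 34; u(2) = 46; u(3) = 6; u(4) = 26; u(5) = 16; u(6) = 46.
Since u(6) = u(2) = 46, the sequence is eventually periodic: after a pre-period of length 1 it cycles with period 4.
The value 16 first appears (with n ≥ 2) at u(5).

5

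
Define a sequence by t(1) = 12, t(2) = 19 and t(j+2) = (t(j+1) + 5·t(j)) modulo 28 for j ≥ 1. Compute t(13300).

We have t(1) = 12; t(2) = 19; t(3) = 23; t(4) = 6; t(5) = 9; t(6) = 11; t(7) = 0; t(8) = 27; t(9) = 27; t(10) = 22; t(11) = 17; t(12) = 15; t(13) = 16; t(14) = 7; t(15) = 3; t(16) = 10; t(17) = 25; t(18) = 19; t(19) = 4; t(20) = 15; t(21) = 7; t(22) = 26; t(23) = 5; t(24) = 23; t(25) = 20; t(26) = 23; t(27) = 11; t(28) = 14; t(29) = 13; t(30) = 27; t(31) = 8; t(32) = 3; t(33) = 15; t(34) = 2; t(35) = 21; t(36) = 3; t(37) = 24; t(38) = 11; t(39) = 19; t(40) = 18; t(41) = 1; t(42) = 7; t(43) = 12; t(44) = 19.
The sequence repeats with period 42.
So t(13300) = t(1 + ((13300-1) mod 42)) = t(28) = 14.

14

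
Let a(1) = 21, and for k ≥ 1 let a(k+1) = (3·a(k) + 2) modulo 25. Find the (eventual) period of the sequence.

We have a(1) = 21,  a(2) = 15,  a(3) = 22,  a(4) = 18,  a(5) = 6,  a(6) = 20,  a(7) = 12,  a(8) = 13,  a(9) = 16,  a(10) = 0,  a(11) = 2,  a(12) = 8,  a(13) = 1,  a(14) = 5,  a(15) = 17,  a(16) = 3,  a(17) = 11,  a(18) = 10,  a(19) = 7,  a(20) = 23,  a(21) = 21.
Since a(21) = a(1) = 21, the sequence is periodic with period 20.

20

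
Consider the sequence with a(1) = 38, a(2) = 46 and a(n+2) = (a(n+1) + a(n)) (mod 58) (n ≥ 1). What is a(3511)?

52

Listing terms: a(1) = 38; a(2) = 46; a(3) = 26; a(4) = 14; a(5) = 40; a(6) = 54; a(7) = 36; a(8) = 32; a(9) = 10; a(10) = 42; a(11) = 52; a(12) = 36; a(13) = 30; a(14) = 8; a(15) = 38; a(16) = 46.
Since (a(15), a(16)) = (a(1), a(2)) = (38, 46) (two consecutive terms determine the rest), the sequence is periodic with period 14.
So a(3511) = a(1 + ((3511-1) mod 14)) = a(11) = 52.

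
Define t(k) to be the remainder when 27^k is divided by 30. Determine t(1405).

Computing terms: t(1) = 27,  t(2) = 9,  t(3) = 3,  t(4) = 21,  t(5) = 27.
The sequence repeats with period 4.
(1405 - 1) mod 4 = 0, so t(1405) = t(1) = 27.

27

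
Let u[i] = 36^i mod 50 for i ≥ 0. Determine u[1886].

36

Listing terms: u[0] = 1; u[1] = 36; u[2] = 46; u[3] = 6; u[4] = 16; u[5] = 26; u[6] = 36.
Since u[6] = u[1] = 36, the sequence is eventually periodic: after a pre-period of length 1 it cycles with period 5.
For i ≥ 1, u[i] depends only on (i - 1) mod 5. (1886 - 1) mod 5 = 0, so u[1886] = u[1] = 36.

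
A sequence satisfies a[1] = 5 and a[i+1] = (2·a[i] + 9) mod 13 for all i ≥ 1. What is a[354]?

10

Listing terms: a[1] = 5; a[2] = 6; a[3] = 8; a[4] = 12; a[5] = 7; a[6] = 10; a[7] = 3; a[8] = 2; a[9] = 0; a[10] = 9; a[11] = 1; a[12] = 11; a[13] = 5.
The sequence repeats with period 12.
So a[354] = a[1 + ((354-1) mod 12)] = a[6] = 10.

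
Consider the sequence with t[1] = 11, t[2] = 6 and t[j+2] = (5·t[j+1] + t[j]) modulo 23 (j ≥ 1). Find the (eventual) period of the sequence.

We have t[1] = 11,  t[2] = 6,  t[3] = 18,  t[4] = 4,  t[5] = 15,  t[6] = 10,  t[7] = 19,  t[8] = 13,  t[9] = 15,  t[10] = 19,  t[11] = 18,  t[12] = 17,  t[13] = 11,  t[14] = 3,  t[15] = 3,  t[16] = 18,  t[17] = 1,  t[18] = 0,  t[19] = 1,  t[20] = 5,  t[21] = 3,  t[22] = 20,  t[23] = 11,  t[24] = 6.
Since (t[23], t[24]) = (t[1], t[2]) = (11, 6) (two consecutive terms determine the rest), the sequence is periodic with period 22.

22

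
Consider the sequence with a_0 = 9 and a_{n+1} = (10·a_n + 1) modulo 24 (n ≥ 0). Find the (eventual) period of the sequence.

3

We have a_0 = 9,  a_1 = 19,  a_2 = 23,  a_3 = 15,  a_4 = 7,  a_5 = 23.
Since a_5 = a_2 = 23, the sequence is eventually periodic: after a pre-period of length 2 it cycles with period 3.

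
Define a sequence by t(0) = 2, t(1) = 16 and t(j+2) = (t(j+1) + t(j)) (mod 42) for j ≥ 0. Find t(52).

We have t(0) = 2, t(1) = 16, t(2) = 18, t(3) = 34, t(4) = 10, t(5) = 2, t(6) = 12, t(7) = 14, t(8) = 26, t(9) = 40, t(10) = 24, t(11) = 22, t(12) = 4, t(13) = 26, t(14) = 30, t(15) = 14, t(16) = 2, t(17) = 16.
The sequence repeats with period 16.
So t(52) = t(0 + ((52-0) mod 16)) = t(4) = 10.

10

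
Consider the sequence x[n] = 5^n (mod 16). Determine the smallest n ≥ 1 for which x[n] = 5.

1

We have x[0] = 1; x[1] = 5; x[2] = 9; x[3] = 13; x[4] = 1.
The sequence repeats with period 4.
The value 5 first appears (with n ≥ 1) at x[1].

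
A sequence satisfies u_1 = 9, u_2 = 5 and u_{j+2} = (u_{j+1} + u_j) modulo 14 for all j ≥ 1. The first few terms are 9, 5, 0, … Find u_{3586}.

We have u_1 = 9, u_2 = 5, u_3 = 0, u_4 = 5, u_5 = 5, u_6 = 10, u_7 = 1, u_8 = 11, u_9 = 12, u_{10} = 9, u_{11} = 7, u_{12} = 2, u_{13} = 9, u_{14} = 11, u_{15} = 6, u_{16} = 3, u_{17} = 9, u_{18} = 12, u_{19} = 7, u_{20} = 5, u_{21} = 12, u_{22} = 3, u_{23} = 1, u_{24} = 4, u_{25} = 5, u_{26} = 9, u_{27} = 0, u_{28} = 9, u_{29} = 9, u_{30} = 4, u_{31} = 13, u_{32} = 3, u_{33} = 2, u_{34} = 5, u_{35} = 7, u_{36} = 12, u_{37} = 5, u_{38} = 3, u_{39} = 8, u_{40} = 11, u_{41} = 5, u_{42} = 2, u_{43} = 7, u_{44} = 9, u_{45} = 2, u_{46} = 11, u_{47} = 13, u_{48} = 10, u_{49} = 9, u_{50} = 5.
The sequence repeats with period 48.
(3586 - 1) mod 48 = 33, so u_{3586} = u_{34} = 5.

5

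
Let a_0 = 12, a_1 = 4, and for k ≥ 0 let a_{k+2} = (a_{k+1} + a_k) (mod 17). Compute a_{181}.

Computing terms: a_0 = 12, a_1 = 4, a_2 = 16, a_3 = 3, a_4 = 2, a_5 = 5, a_6 = 7, a_7 = 12, a_8 = 2, a_9 = 14, a_{10} = 16, a_{11} = 13, a_{12} = 12, a_{13} = 8, a_{14} = 3, a_{15} = 11, a_{16} = 14, a_{17} = 8, a_{18} = 5, a_{19} = 13, a_{20} = 1, a_{21} = 14, a_{22} = 15, a_{23} = 12, a_{24} = 10, a_{25} = 5, a_{26} = 15, a_{27} = 3, a_{28} = 1, a_{29} = 4, a_{30} = 5, a_{31} = 9, a_{32} = 14, a_{33} = 6, a_{34} = 3, a_{35} = 9, a_{36} = 12, a_{37} = 4.
The sequence repeats with period 36.
So a_{181} = a_{0 + ((181-0) mod 36)} = a_1 = 4.

4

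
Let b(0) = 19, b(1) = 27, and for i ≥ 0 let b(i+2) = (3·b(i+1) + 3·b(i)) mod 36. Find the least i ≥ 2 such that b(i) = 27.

3

Computing terms: b(0) = 19; b(1) = 27; b(2) = 30; b(3) = 27; b(4) = 27; b(5) = 18; b(6) = 27; b(7) = 27.
Since (b(6), b(7)) = (b(3), b(4)) = (27, 27) (two consecutive terms determine the rest), the sequence is eventually periodic: after a pre-period of length 3 it cycles with period 3.
The value 27 first appears (with i ≥ 2) at b(3).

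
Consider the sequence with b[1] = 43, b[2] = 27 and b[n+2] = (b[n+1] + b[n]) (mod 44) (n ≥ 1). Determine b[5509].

We have b[1] = 43,  b[2] = 27,  b[3] = 26,  b[4] = 9,  b[5] = 35,  b[6] = 0,  b[7] = 35,  b[8] = 35,  b[9] = 26,  b[10] = 17,  b[11] = 43,  b[12] = 16,  b[13] = 15,  b[14] = 31,  b[15] = 2,  b[16] = 33,  b[17] = 35,  b[18] = 24,  b[19] = 15,  b[20] = 39,  b[21] = 10,  b[22] = 5,  b[23] = 15,  b[24] = 20,  b[25] = 35,  b[26] = 11,  b[27] = 2,  b[28] = 13,  b[29] = 15,  b[30] = 28,  b[31] = 43,  b[32] = 27.
Since (b[31], b[32]) = (b[1], b[2]) = (43, 27) (two consecutive terms determine the rest), the sequence is periodic with period 30.
So b[5509] = b[1 + ((5509-1) mod 30)] = b[19] = 15.

15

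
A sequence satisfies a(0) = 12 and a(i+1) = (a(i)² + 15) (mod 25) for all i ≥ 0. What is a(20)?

1

a(0) = 12,  a(1) = 9,  a(2) = 21,  a(3) = 6,  a(4) = 1,  a(5) = 16,  a(6) = 21.
Since a(6) = a(2) = 21, the sequence is eventually periodic: after a pre-period of length 2 it cycles with period 4.
For i ≥ 2, a(i) depends only on (i - 2) mod 4. (20 - 2) mod 4 = 2, so a(20) = a(4) = 1.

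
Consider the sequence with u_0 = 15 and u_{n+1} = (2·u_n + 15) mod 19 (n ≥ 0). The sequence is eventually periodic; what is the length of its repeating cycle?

We have u_0 = 15; u_1 = 7; u_2 = 10; u_3 = 16; u_4 = 9; u_5 = 14; u_6 = 5; u_7 = 6; u_8 = 8; u_9 = 12; u_{10} = 1; u_{11} = 17; u_{12} = 11; u_{13} = 18; u_{14} = 13; u_{15} = 3; u_{16} = 2; u_{17} = 0; u_{18} = 15.
The sequence repeats with period 18.

18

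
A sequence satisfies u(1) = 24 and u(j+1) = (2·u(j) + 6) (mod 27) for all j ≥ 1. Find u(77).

15

Listing terms: u(1) = 24,  u(2) = 0,  u(3) = 6,  u(4) = 18,  u(5) = 15,  u(6) = 9,  u(7) = 24.
Since u(7) = u(1) = 24, the sequence is periodic with period 6.
(77 - 1) mod 6 = 4, so u(77) = u(5) = 15.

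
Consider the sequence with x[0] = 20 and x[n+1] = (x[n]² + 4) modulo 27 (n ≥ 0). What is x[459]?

20

Listing terms: x[0] = 20; x[1] = 26; x[2] = 5; x[3] = 2; x[4] = 8; x[5] = 14; x[6] = 11; x[7] = 17; x[8] = 23; x[9] = 20.
The sequence repeats with period 9.
(459 - 0) mod 9 = 0, so x[459] = x[0] = 20.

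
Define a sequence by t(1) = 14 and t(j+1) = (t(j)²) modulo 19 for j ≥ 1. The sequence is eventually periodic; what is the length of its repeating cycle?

6

Listing terms: t(1) = 14, t(2) = 6, t(3) = 17, t(4) = 4, t(5) = 16, t(6) = 9, t(7) = 5, t(8) = 6.
Since t(8) = t(2) = 6, the sequence is eventually periodic: after a pre-period of length 1 it cycles with period 6.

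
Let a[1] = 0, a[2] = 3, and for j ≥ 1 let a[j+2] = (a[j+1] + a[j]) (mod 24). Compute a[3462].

Computing terms: a[1] = 0, a[2] = 3, a[3] = 3, a[4] = 6, a[5] = 9, a[6] = 15, a[7] = 0, a[8] = 15, a[9] = 15, a[10] = 6, a[11] = 21, a[12] = 3, a[13] = 0, a[14] = 3.
The sequence repeats with period 12.
(3462 - 1) mod 12 = 5, so a[3462] = a[6] = 15.

15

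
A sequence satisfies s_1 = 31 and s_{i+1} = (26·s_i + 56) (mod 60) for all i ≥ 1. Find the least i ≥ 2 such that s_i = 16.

s_1 = 31,  s_2 = 22,  s_3 = 28,  s_4 = 4,  s_5 = 40,  s_6 = 16,  s_7 = 52,  s_8 = 28.
Since s_8 = s_3 = 28, the sequence is eventually periodic: after a pre-period of length 2 it cycles with period 5.
The value 16 first appears (with i ≥ 2) at s_6.

6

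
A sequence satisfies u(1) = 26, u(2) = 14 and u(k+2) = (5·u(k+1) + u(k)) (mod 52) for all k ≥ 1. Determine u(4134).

12

u(1) = 26; u(2) = 14; u(3) = 44; u(4) = 26; u(5) = 18; u(6) = 12; u(7) = 26; u(8) = 38; u(9) = 8; u(10) = 26; u(11) = 34; u(12) = 40; u(13) = 26; u(14) = 14.
The sequence repeats with period 12.
(4134 - 1) mod 12 = 5, so u(4134) = u(6) = 12.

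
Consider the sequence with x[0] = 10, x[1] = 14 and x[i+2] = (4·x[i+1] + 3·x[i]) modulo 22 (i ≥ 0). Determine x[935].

x[0] = 10, x[1] = 14, x[2] = 20, x[3] = 12, x[4] = 20, x[5] = 6, x[6] = 18, x[7] = 2, x[8] = 18, x[9] = 12, x[10] = 14, x[11] = 4, x[12] = 14, x[13] = 2, x[14] = 6, x[15] = 8, x[16] = 6, x[17] = 4, x[18] = 12, x[19] = 16, x[20] = 12, x[21] = 8, x[22] = 2, x[23] = 10, x[24] = 2, x[25] = 16, x[26] = 4, x[27] = 20, x[28] = 4, x[29] = 10, x[30] = 8, x[31] = 18, x[32] = 8, x[33] = 20, x[34] = 16, x[35] = 14, x[36] = 16, x[37] = 18, x[38] = 10, x[39] = 6, x[40] = 10, x[41] = 14.
The sequence repeats with period 40.
So x[935] = x[0 + ((935-0) mod 40)] = x[15] = 8.

8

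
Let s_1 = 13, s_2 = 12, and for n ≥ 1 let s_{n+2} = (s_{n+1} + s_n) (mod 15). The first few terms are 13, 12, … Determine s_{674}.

We have s_1 = 13, s_2 = 12, s_3 = 10, s_4 = 7, s_5 = 2, s_6 = 9, s_7 = 11, s_8 = 5, s_9 = 1, s_{10} = 6, s_{11} = 7, s_{12} = 13, s_{13} = 5, s_{14} = 3, s_{15} = 8, s_{16} = 11, s_{17} = 4, s_{18} = 0, s_{19} = 4, s_{20} = 4, s_{21} = 8, s_{22} = 12, s_{23} = 5, s_{24} = 2, s_{25} = 7, s_{26} = 9, s_{27} = 1, s_{28} = 10, s_{29} = 11, s_{30} = 6, s_{31} = 2, s_{32} = 8, s_{33} = 10, s_{34} = 3, s_{35} = 13, s_{36} = 1, s_{37} = 14, s_{38} = 0, s_{39} = 14, s_{40} = 14, s_{41} = 13, s_{42} = 12.
The sequence repeats with period 40.
(674 - 1) mod 40 = 33, so s_{674} = s_{34} = 3.

3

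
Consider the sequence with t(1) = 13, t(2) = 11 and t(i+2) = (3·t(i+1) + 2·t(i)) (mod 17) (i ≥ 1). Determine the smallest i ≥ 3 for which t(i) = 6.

10

t(1) = 13, t(2) = 11, t(3) = 8, t(4) = 12, t(5) = 1, t(6) = 10, t(7) = 15, t(8) = 14, t(9) = 4, t(10) = 6, t(11) = 9, t(12) = 5, t(13) = 16, t(14) = 7, t(15) = 2, t(16) = 3, t(17) = 13, t(18) = 11.
Since (t(17), t(18)) = (t(1), t(2)) = (13, 11) (two consecutive terms determine the rest), the sequence is periodic with period 16.
The value 6 first appears (with i ≥ 3) at t(10).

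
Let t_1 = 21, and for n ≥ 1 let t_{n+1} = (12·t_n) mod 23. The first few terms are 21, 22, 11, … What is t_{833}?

14

We have t_1 = 21,  t_2 = 22,  t_3 = 11,  t_4 = 17,  t_5 = 20,  t_6 = 10,  t_7 = 5,  t_8 = 14,  t_9 = 7,  t_{10} = 15,  t_{11} = 19,  t_{12} = 21.
Since t_{12} = t_1 = 21, the sequence is periodic with period 11.
So t_{833} = t_{1 + ((833-1) mod 11)} = t_8 = 14.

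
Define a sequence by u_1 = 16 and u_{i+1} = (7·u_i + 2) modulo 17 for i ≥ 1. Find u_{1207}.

5

We have u_1 = 16, u_2 = 12, u_3 = 1, u_4 = 9, u_5 = 14, u_6 = 15, u_7 = 5, u_8 = 3, u_9 = 6, u_{10} = 10, u_{11} = 4, u_{12} = 13, u_{13} = 8, u_{14} = 7, u_{15} = 0, u_{16} = 2, u_{17} = 16.
Since u_{17} = u_1 = 16, the sequence is periodic with period 16.
So u_{1207} = u_{1 + ((1207-1) mod 16)} = u_7 = 5.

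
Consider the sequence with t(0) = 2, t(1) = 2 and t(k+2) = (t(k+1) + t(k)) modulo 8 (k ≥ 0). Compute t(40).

Computing terms: t(0) = 2,  t(1) = 2,  t(2) = 4,  t(3) = 6,  t(4) = 2,  t(5) = 0,  t(6) = 2,  t(7) = 2.
The sequence repeats with period 6.
(40 - 0) mod 6 = 4, so t(40) = t(4) = 2.

2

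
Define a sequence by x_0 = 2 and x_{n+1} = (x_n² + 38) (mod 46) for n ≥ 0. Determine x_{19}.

0

We have x_0 = 2, x_1 = 42, x_2 = 8, x_3 = 10, x_4 = 0, x_5 = 38, x_6 = 10.
Since x_6 = x_3 = 10, the sequence is eventually periodic: after a pre-period of length 3 it cycles with period 3.
For n ≥ 3, x_n depends only on (n - 3) mod 3. (19 - 3) mod 3 = 1, so x_{19} = x_4 = 0.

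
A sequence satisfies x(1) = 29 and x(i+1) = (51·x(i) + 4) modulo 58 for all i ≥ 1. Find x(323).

Listing terms: x(1) = 29; x(2) = 33; x(3) = 5; x(4) = 27; x(5) = 47; x(6) = 23; x(7) = 17; x(8) = 1; x(9) = 55; x(10) = 25; x(11) = 3; x(12) = 41; x(13) = 7; x(14) = 13; x(15) = 29.
Since x(15) = x(1) = 29, the sequence is periodic with period 14.
So x(323) = x(1 + ((323-1) mod 14)) = x(1) = 29.

29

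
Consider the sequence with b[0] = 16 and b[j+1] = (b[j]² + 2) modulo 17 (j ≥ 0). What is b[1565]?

b[0] = 16; b[1] = 3; b[2] = 11; b[3] = 4; b[4] = 1; b[5] = 3.
Since b[5] = b[1] = 3, the sequence is eventually periodic: after a pre-period of length 1 it cycles with period 4.
For j ≥ 1, b[j] depends only on (j - 1) mod 4. (1565 - 1) mod 4 = 0, so b[1565] = b[1] = 3.

3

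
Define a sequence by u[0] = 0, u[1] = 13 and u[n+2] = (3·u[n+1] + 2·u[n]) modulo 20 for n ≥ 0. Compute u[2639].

19

u[0] = 0, u[1] = 13, u[2] = 19, u[3] = 3, u[4] = 7, u[5] = 7, u[6] = 15, u[7] = 19, u[8] = 7, u[9] = 19, u[10] = 11, u[11] = 11, u[12] = 15, u[13] = 7, u[14] = 11, u[15] = 7, u[16] = 3, u[17] = 3, u[18] = 15, u[19] = 11, u[20] = 3, u[21] = 11, u[22] = 19, u[23] = 19, u[24] = 15, u[25] = 3, u[26] = 19, u[27] = 3.
Since (u[26], u[27]) = (u[2], u[3]) = (19, 3) (two consecutive terms determine the rest), the sequence is eventually periodic: after a pre-period of length 2 it cycles with period 24.
For n ≥ 2, u[n] depends only on (n - 2) mod 24. (2639 - 2) mod 24 = 21, so u[2639] = u[23] = 19.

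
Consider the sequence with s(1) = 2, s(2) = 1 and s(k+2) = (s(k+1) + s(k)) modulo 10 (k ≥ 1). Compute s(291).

3

We have s(1) = 2; s(2) = 1; s(3) = 3; s(4) = 4; s(5) = 7; s(6) = 1; s(7) = 8; s(8) = 9; s(9) = 7; s(10) = 6; s(11) = 3; s(12) = 9; s(13) = 2; s(14) = 1.
Since (s(13), s(14)) = (s(1), s(2)) = (2, 1) (two consecutive terms determine the rest), the sequence is periodic with period 12.
(291 - 1) mod 12 = 2, so s(291) = s(3) = 3.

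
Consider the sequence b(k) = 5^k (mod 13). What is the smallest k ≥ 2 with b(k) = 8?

3

Computing terms: b(1) = 5; b(2) = 12; b(3) = 8; b(4) = 1; b(5) = 5.
The sequence repeats with period 4.
The value 8 first appears (with k ≥ 2) at b(3).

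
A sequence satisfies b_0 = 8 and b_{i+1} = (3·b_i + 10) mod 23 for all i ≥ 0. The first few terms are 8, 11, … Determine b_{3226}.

b_0 = 8, b_1 = 11, b_2 = 20, b_3 = 1, b_4 = 13, b_5 = 3, b_6 = 19, b_7 = 21, b_8 = 4, b_9 = 22, b_{10} = 7, b_{11} = 8.
Since b_{11} = b_0 = 8, the sequence is periodic with period 11.
(3226 - 0) mod 11 = 3, so b_{3226} = b_3 = 1.

1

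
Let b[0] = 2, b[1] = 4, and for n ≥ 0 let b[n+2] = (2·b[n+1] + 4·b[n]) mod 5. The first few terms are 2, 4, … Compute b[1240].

Listing terms: b[0] = 2, b[1] = 4, b[2] = 1, b[3] = 3, b[4] = 0, b[5] = 2, b[6] = 4.
Since (b[5], b[6]) = (b[0], b[1]) = (2, 4) (two consecutive terms determine the rest), the sequence is periodic with period 5.
(1240 - 0) mod 5 = 0, so b[1240] = b[0] = 2.

2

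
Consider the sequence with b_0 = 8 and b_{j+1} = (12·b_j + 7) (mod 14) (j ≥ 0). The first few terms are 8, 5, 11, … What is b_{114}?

Computing terms: b_0 = 8, b_1 = 5, b_2 = 11, b_3 = 13, b_4 = 9, b_5 = 3, b_6 = 1, b_7 = 5.
Since b_7 = b_1 = 5, the sequence is eventually periodic: after a pre-period of length 1 it cycles with period 6.
For j ≥ 1, b_j depends only on (j - 1) mod 6. (114 - 1) mod 6 = 5, so b_{114} = b_6 = 1.

1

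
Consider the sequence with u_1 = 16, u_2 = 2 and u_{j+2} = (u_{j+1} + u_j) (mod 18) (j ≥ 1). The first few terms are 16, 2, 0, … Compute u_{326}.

Listing terms: u_1 = 16, u_2 = 2, u_3 = 0, u_4 = 2, u_5 = 2, u_6 = 4, u_7 = 6, u_8 = 10, u_9 = 16, u_{10} = 8, u_{11} = 6, u_{12} = 14, u_{13} = 2, u_{14} = 16, u_{15} = 0, u_{16} = 16, u_{17} = 16, u_{18} = 14, u_{19} = 12, u_{20} = 8, u_{21} = 2, u_{22} = 10, u_{23} = 12, u_{24} = 4, u_{25} = 16, u_{26} = 2.
Since (u_{25}, u_{26}) = (u_1, u_2) = (16, 2) (two consecutive terms determine the rest), the sequence is periodic with period 24.
(326 - 1) mod 24 = 13, so u_{326} = u_{14} = 16.

16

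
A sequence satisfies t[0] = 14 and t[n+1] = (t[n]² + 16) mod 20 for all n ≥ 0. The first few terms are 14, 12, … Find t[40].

We have t[0] = 14, t[1] = 12, t[2] = 0, t[3] = 16, t[4] = 12.
Since t[4] = t[1] = 12, the sequence is eventually periodic: after a pre-period of length 1 it cycles with period 3.
For n ≥ 1, t[n] depends only on (n - 1) mod 3. (40 - 1) mod 3 = 0, so t[40] = t[1] = 12.

12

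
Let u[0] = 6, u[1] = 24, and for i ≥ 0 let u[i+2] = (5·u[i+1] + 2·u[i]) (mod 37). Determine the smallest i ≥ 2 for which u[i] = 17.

We have u[0] = 6, u[1] = 24, u[2] = 21, u[3] = 5, u[4] = 30, u[5] = 12, u[6] = 9, u[7] = 32, u[8] = 30, u[9] = 29, u[10] = 20, u[11] = 10, u[12] = 16, u[13] = 26, u[14] = 14, u[15] = 11, u[16] = 9, u[17] = 30, u[18] = 20, u[19] = 12, u[20] = 26, u[21] = 6, u[22] = 8, u[23] = 15, u[24] = 17, u[25] = 4, u[26] = 17, u[27] = 19, u[28] = 18, u[29] = 17, u[30] = 10, u[31] = 10, u[32] = 33, u[33] = 0, u[34] = 29, u[35] = 34, u[36] = 6, u[37] = 24.
The sequence repeats with period 36.
The value 17 first appears (with i ≥ 2) at u[24].

24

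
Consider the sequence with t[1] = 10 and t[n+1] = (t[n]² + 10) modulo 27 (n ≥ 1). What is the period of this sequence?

We have t[1] = 10, t[2] = 2, t[3] = 14, t[4] = 17, t[5] = 2.
Since t[5] = t[2] = 2, the sequence is eventually periodic: after a pre-period of length 1 it cycles with period 3.

3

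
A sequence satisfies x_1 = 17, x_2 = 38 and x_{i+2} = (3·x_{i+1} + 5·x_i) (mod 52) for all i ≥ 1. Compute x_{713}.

Computing terms: x_1 = 17,  x_2 = 38,  x_3 = 43,  x_4 = 7,  x_5 = 28,  x_6 = 15,  x_7 = 29,  x_8 = 6,  x_9 = 7,  x_{10} = 51,  x_{11} = 32,  x_{12} = 39,  x_{13} = 17,  x_{14} = 38.
The sequence repeats with period 12.
So x_{713} = x_{1 + ((713-1) mod 12)} = x_5 = 28.

28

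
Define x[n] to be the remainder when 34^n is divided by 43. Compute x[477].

We have x[1] = 34,  x[2] = 38,  x[3] = 2,  x[4] = 25,  x[5] = 33,  x[6] = 4,  x[7] = 7,  x[8] = 23,  x[9] = 8,  x[10] = 14,  x[11] = 3,  x[12] = 16,  x[13] = 28,  x[14] = 6,  x[15] = 32,  x[16] = 13,  x[17] = 12,  x[18] = 21,  x[19] = 26,  x[20] = 24,  x[21] = 42,  x[22] = 9,  x[23] = 5,  x[24] = 41,  x[25] = 18,  x[26] = 10,  x[27] = 39,  x[28] = 36,  x[29] = 20,  x[30] = 35,  x[31] = 29,  x[32] = 40,  x[33] = 27,  x[34] = 15,  x[35] = 37,  x[36] = 11,  x[37] = 30,  x[38] = 31,  x[39] = 22,  x[40] = 17,  x[41] = 19,  x[42] = 1,  x[43] = 34.
The sequence repeats with period 42.
(477 - 1) mod 42 = 14, so x[477] = x[15] = 32.

32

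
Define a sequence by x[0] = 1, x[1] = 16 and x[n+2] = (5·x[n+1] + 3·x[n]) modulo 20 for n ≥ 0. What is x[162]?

13

Listing terms: x[0] = 1; x[1] = 16; x[2] = 3; x[3] = 3; x[4] = 4; x[5] = 9; x[6] = 17; x[7] = 12; x[8] = 11; x[9] = 11; x[10] = 8; x[11] = 13; x[12] = 9; x[13] = 4; x[14] = 7; x[15] = 7; x[16] = 16; x[17] = 1; x[18] = 13; x[19] = 8; x[20] = 19; x[21] = 19; x[22] = 12; x[23] = 17; x[24] = 1; x[25] = 16.
The sequence repeats with period 24.
(162 - 0) mod 24 = 18, so x[162] = x[18] = 13.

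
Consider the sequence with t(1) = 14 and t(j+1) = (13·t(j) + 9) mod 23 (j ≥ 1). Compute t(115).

6

Listing terms: t(1) = 14; t(2) = 7; t(3) = 8; t(4) = 21; t(5) = 6; t(6) = 18; t(7) = 13; t(8) = 17; t(9) = 0; t(10) = 9; t(11) = 11; t(12) = 14.
The sequence repeats with period 11.
So t(115) = t(1 + ((115-1) mod 11)) = t(5) = 6.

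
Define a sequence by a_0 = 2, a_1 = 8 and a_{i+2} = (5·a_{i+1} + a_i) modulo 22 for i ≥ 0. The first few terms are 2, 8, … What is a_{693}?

4

We have a_0 = 2; a_1 = 8; a_2 = 20; a_3 = 20; a_4 = 10; a_5 = 4; a_6 = 8; a_7 = 0; a_8 = 8; a_9 = 18; a_{10} = 10; a_{11} = 2; a_{12} = 20; a_{13} = 14; a_{14} = 2; a_{15} = 2; a_{16} = 12; a_{17} = 18; a_{18} = 14; a_{19} = 0; a_{20} = 14; a_{21} = 4; a_{22} = 12; a_{23} = 20; a_{24} = 2; a_{25} = 8.
Since (a_{24}, a_{25}) = (a_0, a_1) = (2, 8) (two consecutive terms determine the rest), the sequence is periodic with period 24.
So a_{693} = a_{0 + ((693-0) mod 24)} = a_{21} = 4.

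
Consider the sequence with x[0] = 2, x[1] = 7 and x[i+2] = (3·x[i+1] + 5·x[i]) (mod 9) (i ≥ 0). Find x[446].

4

Listing terms: x[0] = 2,  x[1] = 7,  x[2] = 4,  x[3] = 2,  x[4] = 8,  x[5] = 7,  x[6] = 7,  x[7] = 2,  x[8] = 5,  x[9] = 7,  x[10] = 1,  x[11] = 2,  x[12] = 2,  x[13] = 7.
Since (x[12], x[13]) = (x[0], x[1]) = (2, 7) (two consecutive terms determine the rest), the sequence is periodic with period 12.
So x[446] = x[0 + ((446-0) mod 12)] = x[2] = 4.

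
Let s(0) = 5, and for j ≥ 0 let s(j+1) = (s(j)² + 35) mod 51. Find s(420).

We have s(0) = 5, s(1) = 9, s(2) = 14, s(3) = 27, s(4) = 50, s(5) = 36, s(6) = 5.
Since s(6) = s(0) = 5, the sequence is periodic with period 6.
So s(420) = s(0 + ((420-0) mod 6)) = s(0) = 5.

5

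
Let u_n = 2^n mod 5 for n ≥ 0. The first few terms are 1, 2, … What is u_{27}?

Listing terms: u_0 = 1, u_1 = 2, u_2 = 4, u_3 = 3, u_4 = 1.
Since u_4 = u_0 = 1, the sequence is periodic with period 4.
So u_{27} = u_{0 + ((27-0) mod 4)} = u_3 = 3.

3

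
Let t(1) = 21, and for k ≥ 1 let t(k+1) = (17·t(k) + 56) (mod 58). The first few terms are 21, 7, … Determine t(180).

t(1) = 21,  t(2) = 7,  t(3) = 1,  t(4) = 15,  t(5) = 21.
Since t(5) = t(1) = 21, the sequence is periodic with period 4.
(180 - 1) mod 4 = 3, so t(180) = t(4) = 15.

15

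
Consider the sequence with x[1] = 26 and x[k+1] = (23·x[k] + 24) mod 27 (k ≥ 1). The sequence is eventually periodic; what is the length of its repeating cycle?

We have x[1] = 26, x[2] = 1, x[3] = 20, x[4] = 25, x[5] = 5, x[6] = 4, x[7] = 8, x[8] = 19, x[9] = 2, x[10] = 16, x[11] = 14, x[12] = 22, x[13] = 17, x[14] = 10, x[15] = 11, x[16] = 7, x[17] = 23, x[18] = 13, x[19] = 26.
Since x[19] = x[1] = 26, the sequence is periodic with period 18.

18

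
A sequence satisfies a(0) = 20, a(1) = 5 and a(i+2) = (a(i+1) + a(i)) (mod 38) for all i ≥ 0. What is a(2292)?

26

Listing terms: a(0) = 20,  a(1) = 5,  a(2) = 25,  a(3) = 30,  a(4) = 17,  a(5) = 9,  a(6) = 26,  a(7) = 35,  a(8) = 23,  a(9) = 20,  a(10) = 5.
Since (a(9), a(10)) = (a(0), a(1)) = (20, 5) (two consecutive terms determine the rest), the sequence is periodic with period 9.
(2292 - 0) mod 9 = 6, so a(2292) = a(6) = 26.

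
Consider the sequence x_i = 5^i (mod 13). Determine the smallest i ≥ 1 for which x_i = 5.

1

Listing terms: x_0 = 1,  x_1 = 5,  x_2 = 12,  x_3 = 8,  x_4 = 1.
The sequence repeats with period 4.
The value 5 first appears (with i ≥ 1) at x_1.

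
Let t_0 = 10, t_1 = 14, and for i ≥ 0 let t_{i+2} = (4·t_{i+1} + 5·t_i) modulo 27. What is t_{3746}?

25

Listing terms: t_0 = 10,  t_1 = 14,  t_2 = 25,  t_3 = 8,  t_4 = 22,  t_5 = 20,  t_6 = 1,  t_7 = 23,  t_8 = 16,  t_9 = 17,  t_{10} = 13,  t_{11} = 2,  t_{12} = 19,  t_{13} = 5,  t_{14} = 7,  t_{15} = 26,  t_{16} = 4,  t_{17} = 11,  t_{18} = 10,  t_{19} = 14.
Since (t_{18}, t_{19}) = (t_0, t_1) = (10, 14) (two consecutive terms determine the rest), the sequence is periodic with period 18.
(3746 - 0) mod 18 = 2, so t_{3746} = t_2 = 25.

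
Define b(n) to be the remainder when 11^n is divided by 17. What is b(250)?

15

Listing terms: b(0) = 1; b(1) = 11; b(2) = 2; b(3) = 5; b(4) = 4; b(5) = 10; b(6) = 8; b(7) = 3; b(8) = 16; b(9) = 6; b(10) = 15; b(11) = 12; b(12) = 13; b(13) = 7; b(14) = 9; b(15) = 14; b(16) = 1.
Since b(16) = b(0) = 1, the sequence is periodic with period 16.
So b(250) = b(0 + ((250-0) mod 16)) = b(10) = 15.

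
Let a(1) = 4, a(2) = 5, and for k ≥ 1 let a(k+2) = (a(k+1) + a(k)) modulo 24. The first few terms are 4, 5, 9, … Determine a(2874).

Listing terms: a(1) = 4,  a(2) = 5,  a(3) = 9,  a(4) = 14,  a(5) = 23,  a(6) = 13,  a(7) = 12,  a(8) = 1,  a(9) = 13,  a(10) = 14,  a(11) = 3,  a(12) = 17,  a(13) = 20,  a(14) = 13,  a(15) = 9,  a(16) = 22,  a(17) = 7,  a(18) = 5,  a(19) = 12,  a(20) = 17,  a(21) = 5,  a(22) = 22,  a(23) = 3,  a(24) = 1,  a(25) = 4,  a(26) = 5.
Since (a(25), a(26)) = (a(1), a(2)) = (4, 5) (two consecutive terms determine the rest), the sequence is periodic with period 24.
(2874 - 1) mod 24 = 17, so a(2874) = a(18) = 5.

5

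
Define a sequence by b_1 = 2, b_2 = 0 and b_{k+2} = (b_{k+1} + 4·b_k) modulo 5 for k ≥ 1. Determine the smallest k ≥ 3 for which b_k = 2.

6

We have b_1 = 2, b_2 = 0, b_3 = 3, b_4 = 3, b_5 = 0, b_6 = 2, b_7 = 2, b_8 = 0.
The sequence repeats with period 6.
The value 2 first appears (with k ≥ 3) at b_6.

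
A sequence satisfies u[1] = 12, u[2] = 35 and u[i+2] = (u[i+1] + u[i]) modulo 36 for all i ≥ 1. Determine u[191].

25

We have u[1] = 12, u[2] = 35, u[3] = 11, u[4] = 10, u[5] = 21, u[6] = 31, u[7] = 16, u[8] = 11, u[9] = 27, u[10] = 2, u[11] = 29, u[12] = 31, u[13] = 24, u[14] = 19, u[15] = 7, u[16] = 26, u[17] = 33, u[18] = 23, u[19] = 20, u[20] = 7, u[21] = 27, u[22] = 34, u[23] = 25, u[24] = 23, u[25] = 12, u[26] = 35.
Since (u[25], u[26]) = (u[1], u[2]) = (12, 35) (two consecutive terms determine the rest), the sequence is periodic with period 24.
So u[191] = u[1 + ((191-1) mod 24)] = u[23] = 25.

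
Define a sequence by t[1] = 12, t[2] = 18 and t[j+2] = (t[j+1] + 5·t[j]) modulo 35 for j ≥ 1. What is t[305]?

t[1] = 12,  t[2] = 18,  t[3] = 8,  t[4] = 28,  t[5] = 33,  t[6] = 33,  t[7] = 23,  t[8] = 13,  t[9] = 23,  t[10] = 18,  t[11] = 28,  t[12] = 13,  t[13] = 13,  t[14] = 8,  t[15] = 3,  t[16] = 8,  t[17] = 23,  t[18] = 28,  t[19] = 3,  t[20] = 3,  t[21] = 18,  t[22] = 33,  t[23] = 18,  t[24] = 8.
Since (t[23], t[24]) = (t[2], t[3]) = (18, 8) (two consecutive terms determine the rest), the sequence is eventually periodic: after a pre-period of length 1 it cycles with period 21.
For j ≥ 2, t[j] depends only on (j - 2) mod 21. (305 - 2) mod 21 = 9, so t[305] = t[11] = 28.

28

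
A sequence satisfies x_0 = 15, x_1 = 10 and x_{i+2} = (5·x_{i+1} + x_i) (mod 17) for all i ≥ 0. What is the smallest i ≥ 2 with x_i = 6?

4

We have x_0 = 15,  x_1 = 10,  x_2 = 14,  x_3 = 12,  x_4 = 6,  x_5 = 8,  x_6 = 12,  x_7 = 0,  x_8 = 12,  x_9 = 9,  x_{10} = 6,  x_{11} = 5,  x_{12} = 14,  x_{13} = 7,  x_{14} = 15,  x_{15} = 14,  x_{16} = 0,  x_{17} = 14,  x_{18} = 2,  x_{19} = 7,  x_{20} = 3,  x_{21} = 5,  x_{22} = 11,  x_{23} = 9,  x_{24} = 5,  x_{25} = 0,  x_{26} = 5,  x_{27} = 8,  x_{28} = 11,  x_{29} = 12,  x_{30} = 3,  x_{31} = 10,  x_{32} = 2,  x_{33} = 3,  x_{34} = 0,  x_{35} = 3,  x_{36} = 15,  x_{37} = 10.
The sequence repeats with period 36.
The value 6 first appears (with i ≥ 2) at x_4.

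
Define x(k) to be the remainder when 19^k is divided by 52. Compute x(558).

25

We have x(0) = 1,  x(1) = 19,  x(2) = 49,  x(3) = 47,  x(4) = 9,  x(5) = 15,  x(6) = 25,  x(7) = 7,  x(8) = 29,  x(9) = 31,  x(10) = 17,  x(11) = 11,  x(12) = 1.
Since x(12) = x(0) = 1, the sequence is periodic with period 12.
So x(558) = x(0 + ((558-0) mod 12)) = x(6) = 25.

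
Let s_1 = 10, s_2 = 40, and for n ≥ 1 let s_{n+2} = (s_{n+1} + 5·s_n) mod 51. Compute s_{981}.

Computing terms: s_1 = 10,  s_2 = 40,  s_3 = 39,  s_4 = 35,  s_5 = 26,  s_6 = 48,  s_7 = 25,  s_8 = 10,  s_9 = 33,  s_{10} = 32,  s_{11} = 44,  s_{12} = 0,  s_{13} = 16,  s_{14} = 16,  s_{15} = 45,  s_{16} = 23,  s_{17} = 44,  s_{18} = 6,  s_{19} = 22,  s_{20} = 1,  s_{21} = 9,  s_{22} = 14,  s_{23} = 8,  s_{24} = 27,  s_{25} = 16,  s_{26} = 49,  s_{27} = 27,  s_{28} = 17,  s_{29} = 50,  s_{30} = 33,  s_{31} = 28,  s_{32} = 40,  s_{33} = 27,  s_{34} = 23,  s_{35} = 5,  s_{36} = 18,  s_{37} = 43,  s_{38} = 31,  s_{39} = 42,  s_{40} = 44,  s_{41} = 50,  s_{42} = 15,  s_{43} = 10,  s_{44} = 34,  s_{45} = 33,  s_{46} = 50,  s_{47} = 11,  s_{48} = 6,  s_{49} = 10,  s_{50} = 40.
The sequence repeats with period 48.
So s_{981} = s_{1 + ((981-1) mod 48)} = s_{21} = 9.

9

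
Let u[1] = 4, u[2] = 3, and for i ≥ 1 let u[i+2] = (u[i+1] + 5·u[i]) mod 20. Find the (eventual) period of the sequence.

We have u[1] = 4, u[2] = 3, u[3] = 3, u[4] = 18, u[5] = 13, u[6] = 3, u[7] = 8, u[8] = 3, u[9] = 3.
Since (u[8], u[9]) = (u[2], u[3]) = (3, 3) (two consecutive terms determine the rest), the sequence is eventually periodic: after a pre-period of length 1 it cycles with period 6.

6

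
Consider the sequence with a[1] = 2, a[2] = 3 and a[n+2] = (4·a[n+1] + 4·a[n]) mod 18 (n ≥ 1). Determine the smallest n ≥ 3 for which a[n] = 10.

We have a[1] = 2; a[2] = 3; a[3] = 2; a[4] = 2; a[5] = 16; a[6] = 0; a[7] = 10; a[8] = 4; a[9] = 2; a[10] = 6; a[11] = 14; a[12] = 8; a[13] = 16; a[14] = 6; a[15] = 16; a[16] = 16; a[17] = 2; a[18] = 0; a[19] = 8; a[20] = 14; a[21] = 16; a[22] = 12; a[23] = 4; a[24] = 10; a[25] = 2; a[26] = 12; a[27] = 2; a[28] = 2.
Since (a[27], a[28]) = (a[3], a[4]) = (2, 2) (two consecutive terms determine the rest), the sequence is eventually periodic: after a pre-period of length 2 it cycles with period 24.
The value 10 first appears (with n ≥ 3) at a[7].

7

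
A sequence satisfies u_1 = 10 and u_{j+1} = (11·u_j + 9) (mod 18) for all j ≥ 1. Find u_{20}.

11

Listing terms: u_1 = 10; u_2 = 11; u_3 = 4; u_4 = 17; u_5 = 16; u_6 = 5; u_7 = 10.
The sequence repeats with period 6.
So u_{20} = u_{1 + ((20-1) mod 6)} = u_2 = 11.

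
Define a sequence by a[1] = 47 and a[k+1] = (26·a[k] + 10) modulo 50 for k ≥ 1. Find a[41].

22

We have a[1] = 47,  a[2] = 32,  a[3] = 42,  a[4] = 2,  a[5] = 12,  a[6] = 22,  a[7] = 32.
Since a[7] = a[2] = 32, the sequence is eventually periodic: after a pre-period of length 1 it cycles with period 5.
For k ≥ 2, a[k] depends only on (k - 2) mod 5. (41 - 2) mod 5 = 4, so a[41] = a[6] = 22.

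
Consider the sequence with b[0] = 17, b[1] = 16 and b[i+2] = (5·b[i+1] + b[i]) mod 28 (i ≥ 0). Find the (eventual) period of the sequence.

6

b[0] = 17; b[1] = 16; b[2] = 13; b[3] = 25; b[4] = 26; b[5] = 15; b[6] = 17; b[7] = 16.
Since (b[6], b[7]) = (b[0], b[1]) = (17, 16) (two consecutive terms determine the rest), the sequence is periodic with period 6.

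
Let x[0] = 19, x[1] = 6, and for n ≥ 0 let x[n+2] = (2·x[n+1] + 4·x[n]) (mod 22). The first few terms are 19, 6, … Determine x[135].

16

x[0] = 19; x[1] = 6; x[2] = 0; x[3] = 2; x[4] = 4; x[5] = 16; x[6] = 4; x[7] = 6; x[8] = 6; x[9] = 14; x[10] = 8; x[11] = 6; x[12] = 0.
Since (x[11], x[12]) = (x[1], x[2]) = (6, 0) (two consecutive terms determine the rest), the sequence is eventually periodic: after a pre-period of length 1 it cycles with period 10.
For n ≥ 1, x[n] depends only on (n - 1) mod 10. (135 - 1) mod 10 = 4, so x[135] = x[5] = 16.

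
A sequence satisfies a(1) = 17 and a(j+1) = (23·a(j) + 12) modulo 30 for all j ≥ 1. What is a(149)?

17

Computing terms: a(1) = 17; a(2) = 13; a(3) = 11; a(4) = 25; a(5) = 17.
The sequence repeats with period 4.
(149 - 1) mod 4 = 0, so a(149) = a(1) = 17.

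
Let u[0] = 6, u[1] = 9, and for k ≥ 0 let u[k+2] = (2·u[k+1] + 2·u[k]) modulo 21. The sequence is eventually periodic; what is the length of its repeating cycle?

Listing terms: u[0] = 6,  u[1] = 9,  u[2] = 9,  u[3] = 15,  u[4] = 6,  u[5] = 0,  u[6] = 12,  u[7] = 3,  u[8] = 9,  u[9] = 3,  u[10] = 3,  u[11] = 12,  u[12] = 9,  u[13] = 0,  u[14] = 18,  u[15] = 15,  u[16] = 3,  u[17] = 15,  u[18] = 15,  u[19] = 18,  u[20] = 3,  u[21] = 0,  u[22] = 6,  u[23] = 12,  u[24] = 15,  u[25] = 12,  u[26] = 12,  u[27] = 6,  u[28] = 15,  u[29] = 0,  u[30] = 9,  u[31] = 18,  u[32] = 12,  u[33] = 18,  u[34] = 18,  u[35] = 9,  u[36] = 12,  u[37] = 0,  u[38] = 3,  u[39] = 6,  u[40] = 18,  u[41] = 6,  u[42] = 6,  u[43] = 3,  u[44] = 18,  u[45] = 0,  u[46] = 15,  u[47] = 9,  u[48] = 6,  u[49] = 9.
Since (u[48], u[49]) = (u[0], u[1]) = (6, 9) (two consecutive terms determine the rest), the sequence is periodic with period 48.

48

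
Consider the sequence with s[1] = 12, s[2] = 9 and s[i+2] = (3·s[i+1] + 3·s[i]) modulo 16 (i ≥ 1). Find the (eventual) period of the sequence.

12

We have s[1] = 12, s[2] = 9, s[3] = 15, s[4] = 8, s[5] = 5, s[6] = 7, s[7] = 4, s[8] = 1, s[9] = 15, s[10] = 0, s[11] = 13, s[12] = 7, s[13] = 12, s[14] = 9.
Since (s[13], s[14]) = (s[1], s[2]) = (12, 9) (two consecutive terms determine the rest), the sequence is periodic with period 12.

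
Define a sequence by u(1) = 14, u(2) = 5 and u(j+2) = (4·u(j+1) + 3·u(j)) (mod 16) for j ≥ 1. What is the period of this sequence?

8

Computing terms: u(1) = 14, u(2) = 5, u(3) = 14, u(4) = 7, u(5) = 6, u(6) = 13, u(7) = 6, u(8) = 15, u(9) = 14, u(10) = 5.
The sequence repeats with period 8.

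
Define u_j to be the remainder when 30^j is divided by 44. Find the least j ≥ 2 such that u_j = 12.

10

u_1 = 30; u_2 = 20; u_3 = 28; u_4 = 4; u_5 = 32; u_6 = 36; u_7 = 24; u_8 = 16; u_9 = 40; u_{10} = 12; u_{11} = 8; u_{12} = 20.
Since u_{12} = u_2 = 20, the sequence is eventually periodic: after a pre-period of length 1 it cycles with period 10.
The value 12 first appears (with j ≥ 2) at u_{10}.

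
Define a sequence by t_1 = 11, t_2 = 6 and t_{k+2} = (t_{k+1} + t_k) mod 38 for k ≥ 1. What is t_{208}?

17

We have t_1 = 11; t_2 = 6; t_3 = 17; t_4 = 23; t_5 = 2; t_6 = 25; t_7 = 27; t_8 = 14; t_9 = 3; t_{10} = 17; t_{11} = 20; t_{12} = 37; t_{13} = 19; t_{14} = 18; t_{15} = 37; t_{16} = 17; t_{17} = 16; t_{18} = 33; t_{19} = 11; t_{20} = 6.
Since (t_{19}, t_{20}) = (t_1, t_2) = (11, 6) (two consecutive terms determine the rest), the sequence is periodic with period 18.
So t_{208} = t_{1 + ((208-1) mod 18)} = t_{10} = 17.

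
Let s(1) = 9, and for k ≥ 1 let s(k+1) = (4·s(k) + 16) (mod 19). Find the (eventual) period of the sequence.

9

Listing terms: s(1) = 9,  s(2) = 14,  s(3) = 15,  s(4) = 0,  s(5) = 16,  s(6) = 4,  s(7) = 13,  s(8) = 11,  s(9) = 3,  s(10) = 9.
The sequence repeats with period 9.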